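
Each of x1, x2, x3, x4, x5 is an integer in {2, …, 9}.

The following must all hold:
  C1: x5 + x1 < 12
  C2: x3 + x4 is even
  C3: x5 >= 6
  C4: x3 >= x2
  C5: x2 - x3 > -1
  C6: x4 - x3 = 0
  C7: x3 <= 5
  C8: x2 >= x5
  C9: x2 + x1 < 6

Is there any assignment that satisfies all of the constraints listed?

Unsatisfiable

From constraints 3 and 8: x2 ≥ x5 and x5 ≥ 6, so x2 ≥ 6. From constraints 4 and 7: x2 ≤ x3 and x3 ≤ 5, so x2 ≤ 5. But 5 < 6, so no value of x2 works.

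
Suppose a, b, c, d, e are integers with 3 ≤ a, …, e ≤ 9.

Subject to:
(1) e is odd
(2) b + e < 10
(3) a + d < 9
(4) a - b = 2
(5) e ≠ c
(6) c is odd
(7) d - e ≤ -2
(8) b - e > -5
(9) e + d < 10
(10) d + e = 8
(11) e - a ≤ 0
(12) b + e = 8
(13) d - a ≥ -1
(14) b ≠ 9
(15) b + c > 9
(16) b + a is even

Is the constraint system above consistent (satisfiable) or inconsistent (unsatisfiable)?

Unsatisfiable

Constraints 7, 11, and 13 give a − e ≥ 0, e − d ≥ 2, d − a ≥ -1.
Adding all 3 inequalities: the left sides telescope to 0, and the right sides sum to 0 + 2 + (-1) = 1. So 0 ≥ 1, which is false.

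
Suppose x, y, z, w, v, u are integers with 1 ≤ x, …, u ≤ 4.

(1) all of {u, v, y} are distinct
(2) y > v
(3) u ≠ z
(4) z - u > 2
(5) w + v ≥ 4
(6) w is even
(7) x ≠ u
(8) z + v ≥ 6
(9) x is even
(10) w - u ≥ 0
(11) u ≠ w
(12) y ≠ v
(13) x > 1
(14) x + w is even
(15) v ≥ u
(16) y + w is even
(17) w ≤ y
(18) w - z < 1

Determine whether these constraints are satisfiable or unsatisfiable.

Satisfiable

Setting (x, y, z, w, v, u) = (4, 4, 4, 2, 2, 1) satisfies everything: constraint 4: z - u = 3; constraint 5: w + v = 4; constraint 8: z + v = 6, and the others follow.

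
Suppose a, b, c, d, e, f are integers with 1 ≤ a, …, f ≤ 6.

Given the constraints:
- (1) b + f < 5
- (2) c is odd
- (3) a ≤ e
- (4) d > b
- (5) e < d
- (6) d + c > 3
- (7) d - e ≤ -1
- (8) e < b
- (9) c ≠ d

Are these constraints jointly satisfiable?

Constraints 4, 7, and 8 give d < e, e < b, b < d. Chaining: d < e < b < d, which forces d < d — impossible.

Unsatisfiable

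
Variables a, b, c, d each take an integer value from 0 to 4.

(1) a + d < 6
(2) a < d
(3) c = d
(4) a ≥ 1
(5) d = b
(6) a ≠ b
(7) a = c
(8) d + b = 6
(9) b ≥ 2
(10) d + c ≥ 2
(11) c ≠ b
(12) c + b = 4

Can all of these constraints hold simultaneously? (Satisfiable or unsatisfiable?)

Unsatisfiable

From constraints 3, 5, and 7, a = c = d = b, so a = b. But constraint 6 says a ≠ b. Contradiction.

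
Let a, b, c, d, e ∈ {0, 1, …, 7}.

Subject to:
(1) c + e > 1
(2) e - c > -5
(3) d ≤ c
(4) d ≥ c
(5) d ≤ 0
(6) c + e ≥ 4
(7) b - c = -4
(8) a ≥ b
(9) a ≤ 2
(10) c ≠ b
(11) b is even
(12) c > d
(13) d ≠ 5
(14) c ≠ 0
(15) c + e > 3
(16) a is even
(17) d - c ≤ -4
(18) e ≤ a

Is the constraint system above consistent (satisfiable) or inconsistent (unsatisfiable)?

From constraints 4 and 5: c ≤ d ≤ 0. From constraints 9 and 18: e ≤ a ≤ 2. Hence c + e ≤ 2. But constraint 6 requires c + e ≥ 4, and 4 > 2. Contradiction.

Unsatisfiable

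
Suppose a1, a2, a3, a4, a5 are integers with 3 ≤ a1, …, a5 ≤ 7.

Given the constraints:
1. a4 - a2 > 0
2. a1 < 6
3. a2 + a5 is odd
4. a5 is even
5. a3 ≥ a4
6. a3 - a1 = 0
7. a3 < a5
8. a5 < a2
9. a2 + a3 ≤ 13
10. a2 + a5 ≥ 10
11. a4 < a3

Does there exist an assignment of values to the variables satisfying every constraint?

Constraints 1, 7, 8, and 11 give a5 < a2, a2 < a4, a4 < a3, a3 < a5. Chaining: a5 < a2 < a4 < a3 < a5, which forces a5 < a5 — impossible.

Unsatisfiable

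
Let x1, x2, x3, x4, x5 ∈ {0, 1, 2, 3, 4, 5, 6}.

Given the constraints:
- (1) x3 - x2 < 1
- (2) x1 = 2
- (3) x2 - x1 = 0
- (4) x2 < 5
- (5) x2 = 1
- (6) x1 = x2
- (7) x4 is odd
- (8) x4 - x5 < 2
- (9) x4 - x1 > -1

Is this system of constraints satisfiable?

Constraint 2 fixes x1 = 2 and constraint 5 fixes x2 = 1, but constraint 6 requires x1 = x2. Since 2 ≠ 1, contradiction.

Unsatisfiable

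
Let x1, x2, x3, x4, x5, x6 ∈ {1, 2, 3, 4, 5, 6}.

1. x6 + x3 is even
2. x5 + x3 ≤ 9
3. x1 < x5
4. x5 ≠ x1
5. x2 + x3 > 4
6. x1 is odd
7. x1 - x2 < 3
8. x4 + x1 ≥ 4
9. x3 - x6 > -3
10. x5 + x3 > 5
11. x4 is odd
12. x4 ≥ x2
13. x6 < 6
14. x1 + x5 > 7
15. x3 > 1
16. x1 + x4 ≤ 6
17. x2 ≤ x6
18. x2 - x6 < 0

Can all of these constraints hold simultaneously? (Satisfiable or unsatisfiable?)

Satisfiable

Setting (x1, x2, x3, x4, x5, x6) = (3, 3, 3, 3, 5, 5) satisfies everything: constraint 2: x5 + x3 = 8; constraint 5: x2 + x3 = 6; constraint 7: x1 - x2 = 0, and the others follow.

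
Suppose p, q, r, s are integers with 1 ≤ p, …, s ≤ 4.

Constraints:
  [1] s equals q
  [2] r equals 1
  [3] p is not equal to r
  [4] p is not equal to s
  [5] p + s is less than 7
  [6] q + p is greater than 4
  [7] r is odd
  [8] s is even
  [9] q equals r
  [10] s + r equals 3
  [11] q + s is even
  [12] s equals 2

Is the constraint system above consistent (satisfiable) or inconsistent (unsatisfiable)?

Unsatisfiable

Constraint 12 fixes s = 2 and constraint 2 fixes r = 1. Constraints 1 and 9 give s = q = r, so s = r. But 2 ≠ 1 — contradiction.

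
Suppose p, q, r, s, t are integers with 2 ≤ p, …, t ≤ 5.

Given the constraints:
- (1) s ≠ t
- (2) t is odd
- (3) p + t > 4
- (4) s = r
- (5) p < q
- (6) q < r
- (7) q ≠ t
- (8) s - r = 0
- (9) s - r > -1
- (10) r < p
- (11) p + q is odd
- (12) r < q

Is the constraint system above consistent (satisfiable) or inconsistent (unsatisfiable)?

Unsatisfiable

Constraints 5, 6, and 10 give q < r, r < p, p < q. Chaining: q < r < p < q, which forces q < q — impossible.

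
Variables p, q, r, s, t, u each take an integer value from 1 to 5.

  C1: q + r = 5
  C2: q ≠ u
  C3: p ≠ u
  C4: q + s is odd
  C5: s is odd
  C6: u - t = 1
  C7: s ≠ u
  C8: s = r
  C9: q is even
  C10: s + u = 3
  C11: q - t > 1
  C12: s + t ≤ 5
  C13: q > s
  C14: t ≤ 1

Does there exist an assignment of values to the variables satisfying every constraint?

Take p = 4, q = 4, r = 1, s = 1, t = 1, u = 2. Then constraint 1: q + r = 5; constraint 6: u - t = 1; constraint 10: s + u = 3, and every other listed constraint is also met.

Satisfiable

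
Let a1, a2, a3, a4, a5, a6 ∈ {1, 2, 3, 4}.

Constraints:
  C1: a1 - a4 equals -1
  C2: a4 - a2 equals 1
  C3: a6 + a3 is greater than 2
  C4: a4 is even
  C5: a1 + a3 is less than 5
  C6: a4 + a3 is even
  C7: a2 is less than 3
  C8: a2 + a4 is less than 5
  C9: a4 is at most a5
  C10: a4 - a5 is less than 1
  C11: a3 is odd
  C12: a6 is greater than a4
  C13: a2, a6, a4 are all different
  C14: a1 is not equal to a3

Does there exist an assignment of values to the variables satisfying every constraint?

Constraint 4 makes a4 even and constraint 11 makes a3 odd, so a4 + a3 must be odd. Constraint 6 says a4 + a3 is even — contradiction.

Unsatisfiable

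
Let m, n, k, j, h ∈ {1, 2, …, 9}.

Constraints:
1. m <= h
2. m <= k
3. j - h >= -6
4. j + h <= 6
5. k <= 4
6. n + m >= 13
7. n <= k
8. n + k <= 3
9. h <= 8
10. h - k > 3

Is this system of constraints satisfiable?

From constraints 5 and 7: n ≤ k ≤ 4. From constraints 1 and 9: m ≤ h ≤ 8. Hence n + m ≤ 12. But constraint 6 requires n + m ≥ 13, and 13 > 12. Contradiction.

Unsatisfiable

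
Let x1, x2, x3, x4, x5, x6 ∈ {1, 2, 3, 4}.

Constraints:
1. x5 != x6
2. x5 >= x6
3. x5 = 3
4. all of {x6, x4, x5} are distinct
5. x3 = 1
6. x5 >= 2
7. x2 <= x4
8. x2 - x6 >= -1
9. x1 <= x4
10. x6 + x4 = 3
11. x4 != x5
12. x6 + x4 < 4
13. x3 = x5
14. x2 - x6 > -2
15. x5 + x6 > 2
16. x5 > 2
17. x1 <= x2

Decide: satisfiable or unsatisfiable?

Unsatisfiable

Constraint 5 fixes x3 = 1 and constraint 3 fixes x5 = 3, but constraint 13 requires x3 = x5. Since 1 ≠ 3, contradiction.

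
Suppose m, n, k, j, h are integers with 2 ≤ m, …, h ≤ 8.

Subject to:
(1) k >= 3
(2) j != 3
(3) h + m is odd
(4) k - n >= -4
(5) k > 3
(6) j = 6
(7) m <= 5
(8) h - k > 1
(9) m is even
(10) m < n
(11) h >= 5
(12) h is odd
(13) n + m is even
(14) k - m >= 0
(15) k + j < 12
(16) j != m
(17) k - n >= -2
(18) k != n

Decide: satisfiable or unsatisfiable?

Satisfiable

Take m = 4, n = 6, k = 4, j = 6, h = 7. Then constraint 4: k - n = -2; constraint 8: h - k = 3, and every other listed constraint is also met.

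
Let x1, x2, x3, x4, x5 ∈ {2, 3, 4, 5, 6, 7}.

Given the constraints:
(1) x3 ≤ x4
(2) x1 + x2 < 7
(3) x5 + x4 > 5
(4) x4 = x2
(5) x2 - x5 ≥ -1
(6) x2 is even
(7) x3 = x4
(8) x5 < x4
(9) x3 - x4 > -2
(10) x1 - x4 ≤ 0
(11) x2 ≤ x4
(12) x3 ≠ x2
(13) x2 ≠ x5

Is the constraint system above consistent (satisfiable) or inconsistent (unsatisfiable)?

Unsatisfiable

From constraints 4 and 7, x3 = x4 = x2, so x3 = x2. But constraint 12 says x3 ≠ x2. Contradiction.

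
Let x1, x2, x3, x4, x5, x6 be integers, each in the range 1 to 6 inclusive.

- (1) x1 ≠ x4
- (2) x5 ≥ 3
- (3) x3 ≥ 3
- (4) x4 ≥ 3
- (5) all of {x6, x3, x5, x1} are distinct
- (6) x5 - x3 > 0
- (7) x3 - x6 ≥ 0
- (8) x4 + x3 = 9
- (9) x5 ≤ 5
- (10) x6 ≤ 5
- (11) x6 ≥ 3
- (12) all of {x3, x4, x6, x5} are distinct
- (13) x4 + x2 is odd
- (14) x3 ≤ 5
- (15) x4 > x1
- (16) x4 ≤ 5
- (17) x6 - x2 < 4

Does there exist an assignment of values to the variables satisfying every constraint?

Constraints 2, 3, 4, 9, 10, 11, 14, and 16 confine each of x3, x4, x6, x5 to the 3 values {3, …, 5}.
Constraint 12 requires all 4 of them to be distinct, but only 3 values are available — impossible by the pigeonhole principle.

Unsatisfiable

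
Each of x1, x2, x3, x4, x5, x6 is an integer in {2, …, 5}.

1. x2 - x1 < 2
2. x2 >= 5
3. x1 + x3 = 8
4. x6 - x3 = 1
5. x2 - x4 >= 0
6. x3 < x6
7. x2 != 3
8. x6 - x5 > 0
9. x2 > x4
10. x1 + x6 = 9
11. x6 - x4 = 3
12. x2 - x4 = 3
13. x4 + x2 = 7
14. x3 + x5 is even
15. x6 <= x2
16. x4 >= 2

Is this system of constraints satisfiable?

The assignment x1 = 4, x2 = 5, x3 = 4, x4 = 2, x5 = 2, x6 = 5 works:
  constraint 1 holds since x2 - x1 = 1.
  constraint 3 holds since x1 + x3 = 8.
  constraint 4 holds since x6 - x3 = 1.
The rest check out directly.

Satisfiable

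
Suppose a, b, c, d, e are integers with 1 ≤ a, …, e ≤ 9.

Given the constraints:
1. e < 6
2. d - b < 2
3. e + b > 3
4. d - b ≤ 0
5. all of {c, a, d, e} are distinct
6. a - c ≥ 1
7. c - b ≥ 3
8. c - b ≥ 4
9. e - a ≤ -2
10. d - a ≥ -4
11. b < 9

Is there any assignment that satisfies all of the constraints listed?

Unsatisfiable

Constraints 4, 6, 8, and 10 give d − a ≥ -4, a − c ≥ 1, c − b ≥ 4, b − d ≥ 0.
Adding all 4 inequalities: the left sides telescope to 0, and the right sides sum to (-4) + 1 + 4 + 0 = 1. So 0 ≥ 1, which is false.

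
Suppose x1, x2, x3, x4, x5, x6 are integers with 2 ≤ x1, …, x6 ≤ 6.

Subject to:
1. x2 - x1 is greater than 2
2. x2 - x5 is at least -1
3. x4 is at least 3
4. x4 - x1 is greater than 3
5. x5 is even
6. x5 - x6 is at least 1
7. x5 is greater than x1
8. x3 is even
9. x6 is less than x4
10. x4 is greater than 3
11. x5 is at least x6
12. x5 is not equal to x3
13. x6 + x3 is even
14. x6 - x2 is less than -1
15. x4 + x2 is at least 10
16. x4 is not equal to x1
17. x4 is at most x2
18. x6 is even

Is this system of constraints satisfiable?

One satisfying assignment is x1 = 2, x2 = 6, x3 = 4, x4 = 6, x5 = 6, x6 = 2.
For the less obvious constraints — constraint 1: x2 - x1 = 4; constraint 2: x2 - x5 = 0; constraint 4: x4 - x1 = 4 — and the others hold by inspection.

Satisfiable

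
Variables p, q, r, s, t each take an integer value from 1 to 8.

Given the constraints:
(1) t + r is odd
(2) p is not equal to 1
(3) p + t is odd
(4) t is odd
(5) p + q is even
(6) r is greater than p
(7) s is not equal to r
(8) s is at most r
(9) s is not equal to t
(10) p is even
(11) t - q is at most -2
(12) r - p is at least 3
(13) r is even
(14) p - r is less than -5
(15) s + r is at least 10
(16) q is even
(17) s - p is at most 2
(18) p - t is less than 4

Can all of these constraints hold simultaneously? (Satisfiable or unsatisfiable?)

Setting (p, q, r, s, t) = (2, 4, 8, 3, 1) satisfies everything: constraint 11: t - q = -3; constraint 12: r - p = 6, and the others follow.

Satisfiable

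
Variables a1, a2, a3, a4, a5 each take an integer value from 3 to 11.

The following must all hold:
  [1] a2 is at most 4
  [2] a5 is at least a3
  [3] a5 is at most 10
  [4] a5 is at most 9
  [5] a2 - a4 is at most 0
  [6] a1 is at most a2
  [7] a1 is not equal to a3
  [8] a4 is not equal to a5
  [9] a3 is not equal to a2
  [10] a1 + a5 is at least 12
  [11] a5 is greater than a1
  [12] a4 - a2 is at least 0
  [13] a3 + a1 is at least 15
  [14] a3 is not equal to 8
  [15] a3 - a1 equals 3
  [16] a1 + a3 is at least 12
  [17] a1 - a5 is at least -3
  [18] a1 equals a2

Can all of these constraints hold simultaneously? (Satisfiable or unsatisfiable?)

Unsatisfiable

From constraints 2 and 4: a3 ≤ a5 ≤ 9. From constraints 1 and 6: a1 ≤ a2 ≤ 4. Hence a3 + a1 ≤ 13. But constraint 13 requires a3 + a1 ≥ 15, and 15 > 13. Contradiction.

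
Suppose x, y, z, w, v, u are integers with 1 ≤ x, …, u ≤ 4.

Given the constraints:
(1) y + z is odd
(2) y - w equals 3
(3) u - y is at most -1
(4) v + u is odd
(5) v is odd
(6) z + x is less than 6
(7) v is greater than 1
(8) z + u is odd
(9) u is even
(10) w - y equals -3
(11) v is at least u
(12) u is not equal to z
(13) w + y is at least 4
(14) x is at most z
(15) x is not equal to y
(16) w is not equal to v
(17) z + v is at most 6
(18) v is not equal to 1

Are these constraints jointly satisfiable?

Satisfiable

Try x = 1, y = 4, z = 3, w = 1, v = 3, u = 2.
Check constraint 2: y - w = 3; constraint 3: u - y = -2. The remaining constraints are straightforward to verify.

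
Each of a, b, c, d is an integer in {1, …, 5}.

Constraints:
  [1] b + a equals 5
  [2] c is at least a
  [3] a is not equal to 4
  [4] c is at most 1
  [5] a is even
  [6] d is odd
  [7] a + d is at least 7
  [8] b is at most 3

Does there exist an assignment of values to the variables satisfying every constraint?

From constraint 8: b ≤ 3. From constraints 2 and 4: a ≤ c ≤ 1. Hence b + a ≤ 4. But constraint 1 requires b + a = 5, and 5 > 4. Contradiction.

Unsatisfiable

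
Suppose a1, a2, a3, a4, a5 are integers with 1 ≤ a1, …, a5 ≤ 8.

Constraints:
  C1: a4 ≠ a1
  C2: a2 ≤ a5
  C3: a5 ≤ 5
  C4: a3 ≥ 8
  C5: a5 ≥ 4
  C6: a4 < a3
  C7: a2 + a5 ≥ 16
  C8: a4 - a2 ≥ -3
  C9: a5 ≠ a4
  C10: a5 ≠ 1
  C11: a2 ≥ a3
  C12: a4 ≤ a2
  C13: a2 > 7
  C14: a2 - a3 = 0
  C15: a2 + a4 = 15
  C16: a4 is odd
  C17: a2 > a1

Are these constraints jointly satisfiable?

Unsatisfiable

From constraints 4 and 11: a2 ≥ a3 and a3 ≥ 8, so a2 ≥ 8. From constraints 2 and 3: a2 ≤ a5 and a5 ≤ 5, so a2 ≤ 5. But 5 < 8, so no value of a2 works.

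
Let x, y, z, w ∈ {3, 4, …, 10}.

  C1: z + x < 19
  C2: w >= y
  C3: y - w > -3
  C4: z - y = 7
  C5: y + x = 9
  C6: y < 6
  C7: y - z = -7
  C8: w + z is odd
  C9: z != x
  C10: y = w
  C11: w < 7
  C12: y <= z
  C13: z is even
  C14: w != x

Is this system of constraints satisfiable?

Satisfiable

Setting (x, y, z, w) = (6, 3, 10, 3) satisfies everything: constraint 1: z + x = 16; constraint 3: y - w = 0; constraint 4: z - y = 7, and the others follow.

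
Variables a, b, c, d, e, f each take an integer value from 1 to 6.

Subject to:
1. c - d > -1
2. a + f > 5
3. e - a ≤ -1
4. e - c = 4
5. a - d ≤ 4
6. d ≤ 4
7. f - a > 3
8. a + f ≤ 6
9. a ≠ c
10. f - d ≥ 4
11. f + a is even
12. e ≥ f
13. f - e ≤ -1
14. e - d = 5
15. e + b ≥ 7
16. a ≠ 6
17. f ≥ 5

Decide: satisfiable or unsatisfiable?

Unsatisfiable

Constraints 3, 5, 10, and 13 give f − d ≥ 4, d − a ≥ -4, a − e ≥ 1, e − f ≥ 1.
Adding all 4 inequalities: the left sides telescope to 0, and the right sides sum to 4 + (-4) + 1 + 1 = 2. So 0 ≥ 2, which is false.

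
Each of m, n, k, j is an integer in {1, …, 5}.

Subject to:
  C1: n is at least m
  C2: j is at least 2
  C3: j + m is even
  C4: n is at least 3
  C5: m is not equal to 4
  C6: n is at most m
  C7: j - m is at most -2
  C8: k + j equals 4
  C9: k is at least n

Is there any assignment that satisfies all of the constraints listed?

Unsatisfiable

From constraints 4 and 9: k ≥ n ≥ 3. From constraint 2: j ≥ 2. Hence k + j ≥ 5. But constraint 8 requires k + j = 4, and 4 < 5. Contradiction.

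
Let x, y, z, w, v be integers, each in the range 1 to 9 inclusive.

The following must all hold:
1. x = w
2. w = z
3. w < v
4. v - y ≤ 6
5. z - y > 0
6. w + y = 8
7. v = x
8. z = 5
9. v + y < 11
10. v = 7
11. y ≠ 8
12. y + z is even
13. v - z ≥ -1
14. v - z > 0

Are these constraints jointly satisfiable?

Constraint 10 fixes v = 7 and constraint 8 fixes z = 5. Constraints 1, 2, and 7 give v = x = w = z, so v = z. But 7 ≠ 5 — contradiction.

Unsatisfiable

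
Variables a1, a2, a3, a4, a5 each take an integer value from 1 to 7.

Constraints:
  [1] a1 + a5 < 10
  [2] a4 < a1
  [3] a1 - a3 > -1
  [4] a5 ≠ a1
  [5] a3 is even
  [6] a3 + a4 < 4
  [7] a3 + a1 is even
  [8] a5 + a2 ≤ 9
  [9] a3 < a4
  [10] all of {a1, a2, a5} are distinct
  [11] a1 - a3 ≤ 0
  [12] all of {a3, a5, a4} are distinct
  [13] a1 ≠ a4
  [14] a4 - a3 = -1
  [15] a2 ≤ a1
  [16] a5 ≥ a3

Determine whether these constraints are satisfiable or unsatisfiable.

Unsatisfiable

Constraints 2, 9, and 11 give a3 < a4, a4 < a1, a1 ≤ a3. Chaining: a3 < a4 < a1 ≤ a3, which forces a3 < a3 — impossible.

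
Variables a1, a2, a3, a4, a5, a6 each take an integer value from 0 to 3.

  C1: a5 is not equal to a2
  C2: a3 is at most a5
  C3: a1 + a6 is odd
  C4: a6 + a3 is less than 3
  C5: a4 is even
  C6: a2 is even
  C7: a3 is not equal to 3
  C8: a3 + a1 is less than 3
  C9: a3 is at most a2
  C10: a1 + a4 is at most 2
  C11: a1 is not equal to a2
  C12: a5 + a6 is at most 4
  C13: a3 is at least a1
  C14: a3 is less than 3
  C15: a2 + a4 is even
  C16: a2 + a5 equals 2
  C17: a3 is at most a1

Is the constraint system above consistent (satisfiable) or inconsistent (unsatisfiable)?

Try a1 = 0, a2 = 2, a3 = 0, a4 = 2, a5 = 0, a6 = 1.
Check constraint 4: a6 + a3 = 1; constraint 8: a3 + a1 = 0; constraint 10: a1 + a4 = 2. The remaining constraints are straightforward to verify.

Satisfiable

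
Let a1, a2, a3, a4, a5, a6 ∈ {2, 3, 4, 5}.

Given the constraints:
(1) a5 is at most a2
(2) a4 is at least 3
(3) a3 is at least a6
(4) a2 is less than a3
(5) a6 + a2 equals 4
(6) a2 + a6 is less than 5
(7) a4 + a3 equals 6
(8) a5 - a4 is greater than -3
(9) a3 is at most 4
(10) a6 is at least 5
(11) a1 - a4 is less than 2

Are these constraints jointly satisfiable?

Unsatisfiable

From constraint 2: a4 ≥ 3. From constraints 3 and 10: a3 ≥ a6 ≥ 5. Hence a4 + a3 ≥ 8. But constraint 7 requires a4 + a3 = 6, and 6 < 8. Contradiction.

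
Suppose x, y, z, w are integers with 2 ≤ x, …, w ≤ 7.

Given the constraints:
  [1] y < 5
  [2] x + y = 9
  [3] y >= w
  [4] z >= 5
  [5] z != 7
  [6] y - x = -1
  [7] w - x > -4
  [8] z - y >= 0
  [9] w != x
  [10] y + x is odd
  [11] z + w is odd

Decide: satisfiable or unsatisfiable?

Try x = 5, y = 4, z = 5, w = 4.
Check constraint 2: x + y = 9; constraint 6: y - x = -1; constraint 7: w - x = -1. The remaining constraints are straightforward to verify.

Satisfiable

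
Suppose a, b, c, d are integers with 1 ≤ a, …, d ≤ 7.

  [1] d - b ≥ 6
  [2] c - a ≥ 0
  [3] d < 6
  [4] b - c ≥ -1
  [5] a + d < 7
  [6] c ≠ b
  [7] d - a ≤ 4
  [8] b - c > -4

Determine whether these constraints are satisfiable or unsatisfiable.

Constraints 1, 2, 4, and 7 give b − c ≥ -1, c − a ≥ 0, a − d ≥ -4, d − b ≥ 6.
Adding all 4 inequalities: the left sides telescope to 0, and the right sides sum to (-1) + 0 + (-4) + 6 = 1. So 0 ≥ 1, which is false.

Unsatisfiable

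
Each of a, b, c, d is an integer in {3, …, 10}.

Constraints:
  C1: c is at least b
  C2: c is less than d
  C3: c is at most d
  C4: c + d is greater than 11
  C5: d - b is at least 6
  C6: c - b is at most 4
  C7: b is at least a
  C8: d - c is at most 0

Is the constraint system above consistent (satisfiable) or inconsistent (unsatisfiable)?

Unsatisfiable

Constraints 5, 6, and 8 give d − b ≥ 6, b − c ≥ -4, c − d ≥ 0.
Adding all 3 inequalities: the left sides telescope to 0, and the right sides sum to 6 + (-4) + 0 = 2. So 0 ≥ 2, which is false.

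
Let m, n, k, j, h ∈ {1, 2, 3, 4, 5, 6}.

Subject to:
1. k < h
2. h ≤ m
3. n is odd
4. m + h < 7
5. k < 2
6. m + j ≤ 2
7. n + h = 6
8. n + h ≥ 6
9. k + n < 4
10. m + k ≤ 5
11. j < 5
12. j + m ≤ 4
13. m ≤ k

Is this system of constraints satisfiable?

Unsatisfiable

Constraints 1, 2, and 13 give k < h, h ≤ m, m ≤ k. Chaining: k < h ≤ m ≤ k, which forces k < k — impossible.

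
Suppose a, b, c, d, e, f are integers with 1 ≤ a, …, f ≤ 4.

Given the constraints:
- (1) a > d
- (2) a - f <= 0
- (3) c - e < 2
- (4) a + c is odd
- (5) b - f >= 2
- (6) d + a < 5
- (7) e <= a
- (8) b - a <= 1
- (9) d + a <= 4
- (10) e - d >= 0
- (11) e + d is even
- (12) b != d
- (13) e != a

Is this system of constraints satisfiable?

Unsatisfiable

Constraints 2, 5, and 8 give a − b ≥ -1, b − f ≥ 2, f − a ≥ 0.
Adding all 3 inequalities: the left sides telescope to 0, and the right sides sum to (-1) + 2 + 0 = 1. So 0 ≥ 1, which is false.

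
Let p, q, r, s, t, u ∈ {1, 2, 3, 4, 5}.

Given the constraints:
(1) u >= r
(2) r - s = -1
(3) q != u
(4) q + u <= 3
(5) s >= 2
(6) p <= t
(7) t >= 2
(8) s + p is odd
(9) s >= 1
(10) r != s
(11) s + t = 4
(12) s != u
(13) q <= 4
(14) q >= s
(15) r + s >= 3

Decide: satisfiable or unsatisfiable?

The assignment p = 1, q = 2, r = 1, s = 2, t = 2, u = 1 works:
  constraint 2 holds since r - s = -1.
  constraint 4 holds since q + u = 3.
  constraint 11 holds since s + t = 4.
The rest check out directly.

Satisfiable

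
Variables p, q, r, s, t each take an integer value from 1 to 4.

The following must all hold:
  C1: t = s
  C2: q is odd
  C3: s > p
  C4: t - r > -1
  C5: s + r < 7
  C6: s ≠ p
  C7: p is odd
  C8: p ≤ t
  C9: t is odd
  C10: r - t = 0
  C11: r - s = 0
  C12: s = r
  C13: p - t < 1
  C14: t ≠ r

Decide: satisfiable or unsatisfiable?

From constraints 1 and 12, t = s = r, so t = r. But constraint 14 says t ≠ r. Contradiction.

Unsatisfiable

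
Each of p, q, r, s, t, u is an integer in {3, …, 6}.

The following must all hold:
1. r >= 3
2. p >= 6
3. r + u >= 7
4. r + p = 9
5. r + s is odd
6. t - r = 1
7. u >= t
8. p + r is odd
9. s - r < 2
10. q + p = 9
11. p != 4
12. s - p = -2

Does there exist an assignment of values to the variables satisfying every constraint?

The assignment p = 6, q = 3, r = 3, s = 4, t = 4, u = 6 works:
  constraint 3 holds since r + u = 9.
  constraint 4 holds since r + p = 9.
  constraint 6 holds since t - r = 1.
The rest check out directly.

Satisfiable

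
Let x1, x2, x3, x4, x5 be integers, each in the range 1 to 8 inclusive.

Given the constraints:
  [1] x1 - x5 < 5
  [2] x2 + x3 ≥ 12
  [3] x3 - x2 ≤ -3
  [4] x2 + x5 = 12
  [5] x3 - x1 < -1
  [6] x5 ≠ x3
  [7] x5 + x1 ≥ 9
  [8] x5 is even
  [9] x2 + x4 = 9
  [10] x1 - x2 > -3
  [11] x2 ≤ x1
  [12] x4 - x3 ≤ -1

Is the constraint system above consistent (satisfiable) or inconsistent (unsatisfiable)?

Take x1 = 8, x2 = 8, x3 = 5, x4 = 1, x5 = 4. Then constraint 1: x1 - x5 = 4; constraint 2: x2 + x3 = 13, and every other listed constraint is also met.

Satisfiable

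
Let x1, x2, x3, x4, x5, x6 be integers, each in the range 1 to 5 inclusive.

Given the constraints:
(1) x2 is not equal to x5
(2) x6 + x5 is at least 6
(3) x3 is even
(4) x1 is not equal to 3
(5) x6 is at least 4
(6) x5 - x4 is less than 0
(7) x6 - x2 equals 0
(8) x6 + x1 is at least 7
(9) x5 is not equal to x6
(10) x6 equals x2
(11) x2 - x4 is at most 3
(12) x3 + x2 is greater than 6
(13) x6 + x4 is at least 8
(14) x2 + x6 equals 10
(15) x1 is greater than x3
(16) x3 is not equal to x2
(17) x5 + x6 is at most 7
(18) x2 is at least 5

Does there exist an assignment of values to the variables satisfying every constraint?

Satisfiable

Setting (x1, x2, x3, x4, x5, x6) = (4, 5, 2, 5, 2, 5) satisfies everything: constraint 2: x6 + x5 = 7; constraint 6: x5 - x4 = -3, and the others follow.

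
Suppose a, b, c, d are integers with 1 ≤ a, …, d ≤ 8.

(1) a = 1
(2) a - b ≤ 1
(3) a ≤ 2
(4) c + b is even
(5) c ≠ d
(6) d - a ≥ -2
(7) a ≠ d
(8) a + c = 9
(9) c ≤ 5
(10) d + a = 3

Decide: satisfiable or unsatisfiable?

From constraint 3: a ≤ 2. From constraint 9: c ≤ 5. Hence a + c ≤ 7. But constraint 8 requires a + c = 9, and 9 > 7. Contradiction.

Unsatisfiable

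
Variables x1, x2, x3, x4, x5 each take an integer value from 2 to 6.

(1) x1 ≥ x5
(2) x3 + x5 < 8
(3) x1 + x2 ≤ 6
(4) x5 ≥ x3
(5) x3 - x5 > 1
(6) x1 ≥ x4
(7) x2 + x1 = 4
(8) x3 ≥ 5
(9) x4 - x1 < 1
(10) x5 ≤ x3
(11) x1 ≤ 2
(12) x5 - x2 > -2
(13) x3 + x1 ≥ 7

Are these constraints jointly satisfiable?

From constraints 4 and 8: x5 ≥ x3 and x3 ≥ 5, so x5 ≥ 5. From constraints 1 and 11: x5 ≤ x1 and x1 ≤ 2, so x5 ≤ 2. But 2 < 5, so no value of x5 works.

Unsatisfiable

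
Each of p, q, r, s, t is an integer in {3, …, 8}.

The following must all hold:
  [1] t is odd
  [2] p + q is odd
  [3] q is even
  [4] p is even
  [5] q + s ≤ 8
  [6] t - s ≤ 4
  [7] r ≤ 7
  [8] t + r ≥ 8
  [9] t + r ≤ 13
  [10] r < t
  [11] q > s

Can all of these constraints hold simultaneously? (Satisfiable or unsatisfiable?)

Unsatisfiable

Constraint 4 makes p even and constraint 3 makes q even, so p + q must be even. Constraint 2 says p + q is odd — contradiction.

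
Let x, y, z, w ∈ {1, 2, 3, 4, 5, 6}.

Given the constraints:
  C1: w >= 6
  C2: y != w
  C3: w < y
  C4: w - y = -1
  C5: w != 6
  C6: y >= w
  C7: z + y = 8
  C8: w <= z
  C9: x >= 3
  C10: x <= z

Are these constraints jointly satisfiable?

From constraints 9 and 10: z ≥ x ≥ 3. From constraints 1 and 6: y ≥ w ≥ 6. Hence z + y ≥ 9. But constraint 7 requires z + y = 8, and 8 < 9. Contradiction.

Unsatisfiable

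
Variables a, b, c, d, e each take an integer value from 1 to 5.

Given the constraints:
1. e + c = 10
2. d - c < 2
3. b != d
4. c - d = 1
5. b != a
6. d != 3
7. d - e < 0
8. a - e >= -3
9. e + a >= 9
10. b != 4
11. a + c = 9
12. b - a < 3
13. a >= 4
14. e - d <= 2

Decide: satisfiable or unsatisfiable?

Satisfiable

Try a = 4, b = 5, c = 5, d = 4, e = 5.
Check constraint 1: e + c = 10; constraint 2: d - c = -1; constraint 4: c - d = 1. The remaining constraints are straightforward to verify.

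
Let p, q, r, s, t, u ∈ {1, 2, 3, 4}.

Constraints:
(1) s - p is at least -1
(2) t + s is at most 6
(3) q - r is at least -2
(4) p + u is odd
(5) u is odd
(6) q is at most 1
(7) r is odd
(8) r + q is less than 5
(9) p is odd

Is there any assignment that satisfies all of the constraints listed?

Constraint 9 makes p odd and constraint 5 makes u odd, so p + u must be even. Constraint 4 says p + u is odd — contradiction.

Unsatisfiable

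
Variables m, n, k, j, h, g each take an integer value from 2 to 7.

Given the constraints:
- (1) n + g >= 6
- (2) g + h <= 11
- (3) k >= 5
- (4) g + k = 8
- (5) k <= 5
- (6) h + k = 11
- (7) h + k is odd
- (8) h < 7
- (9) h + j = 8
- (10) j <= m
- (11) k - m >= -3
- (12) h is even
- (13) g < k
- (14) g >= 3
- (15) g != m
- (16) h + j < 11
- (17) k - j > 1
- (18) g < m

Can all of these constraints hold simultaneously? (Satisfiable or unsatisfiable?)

Satisfiable

One satisfying assignment is m = 7, n = 3, k = 5, j = 2, h = 6, g = 3.
For the less obvious constraints — constraint 1: n + g = 6; constraint 2: g + h = 9; constraint 4: g + k = 8 — and the others hold by inspection.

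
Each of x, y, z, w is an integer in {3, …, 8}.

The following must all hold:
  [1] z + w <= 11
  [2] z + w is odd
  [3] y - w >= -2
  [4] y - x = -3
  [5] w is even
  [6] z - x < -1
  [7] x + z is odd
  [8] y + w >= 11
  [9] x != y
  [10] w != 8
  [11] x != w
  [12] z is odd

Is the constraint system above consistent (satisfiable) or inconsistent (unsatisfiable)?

Try x = 8, y = 5, z = 5, w = 6.
Check constraint 1: z + w = 11; constraint 3: y - w = -1; constraint 4: y - x = -3. The remaining constraints are straightforward to verify.

Satisfiable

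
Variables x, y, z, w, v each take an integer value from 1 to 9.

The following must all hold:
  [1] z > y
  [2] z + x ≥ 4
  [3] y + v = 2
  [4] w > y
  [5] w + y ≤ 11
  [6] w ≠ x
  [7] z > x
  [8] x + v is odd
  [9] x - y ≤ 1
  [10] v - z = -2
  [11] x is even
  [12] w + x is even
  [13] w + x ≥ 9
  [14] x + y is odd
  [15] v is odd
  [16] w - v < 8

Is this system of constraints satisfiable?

The assignment x = 2, y = 1, z = 3, w = 8, v = 1 works:
  constraint 2 holds since z + x = 5.
  constraint 3 holds since y + v = 2.
The rest check out directly.

Satisfiable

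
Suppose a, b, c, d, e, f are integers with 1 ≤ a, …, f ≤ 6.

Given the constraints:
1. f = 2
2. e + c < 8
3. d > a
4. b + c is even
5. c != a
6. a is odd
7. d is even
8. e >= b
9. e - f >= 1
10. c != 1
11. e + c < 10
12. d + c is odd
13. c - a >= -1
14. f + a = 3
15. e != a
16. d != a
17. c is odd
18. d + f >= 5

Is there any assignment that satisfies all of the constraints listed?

Satisfiable

The assignment a = 1, b = 3, c = 3, d = 6, e = 4, f = 2 works:
  constraint 2 holds since e + c = 7.
  constraint 9 holds since e - f = 2.
The rest check out directly.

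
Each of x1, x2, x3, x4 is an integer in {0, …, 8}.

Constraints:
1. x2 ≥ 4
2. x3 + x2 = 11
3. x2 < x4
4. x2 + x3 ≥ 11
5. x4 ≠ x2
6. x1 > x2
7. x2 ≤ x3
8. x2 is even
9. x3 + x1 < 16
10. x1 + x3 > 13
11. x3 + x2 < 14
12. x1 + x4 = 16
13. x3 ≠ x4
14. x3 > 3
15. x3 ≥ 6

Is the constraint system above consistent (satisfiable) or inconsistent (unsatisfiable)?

One satisfying assignment is x1 = 8, x2 = 4, x3 = 7, x4 = 8.
For the less obvious constraints — constraint 2: x3 + x2 = 11; constraint 4: x2 + x3 = 11; constraint 9: x3 + x1 = 15 — and the others hold by inspection.

Satisfiable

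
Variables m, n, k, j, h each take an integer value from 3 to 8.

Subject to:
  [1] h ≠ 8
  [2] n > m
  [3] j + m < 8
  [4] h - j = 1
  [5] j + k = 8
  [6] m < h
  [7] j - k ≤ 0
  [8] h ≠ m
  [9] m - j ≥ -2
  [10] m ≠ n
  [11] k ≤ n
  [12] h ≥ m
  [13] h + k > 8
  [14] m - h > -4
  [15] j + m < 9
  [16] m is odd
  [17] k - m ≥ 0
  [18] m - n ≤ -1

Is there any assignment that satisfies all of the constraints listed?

Satisfiable

Take m = 3, n = 6, k = 5, j = 3, h = 4. Then constraint 3: j + m = 6; constraint 4: h - j = 1, and every other listed constraint is also met.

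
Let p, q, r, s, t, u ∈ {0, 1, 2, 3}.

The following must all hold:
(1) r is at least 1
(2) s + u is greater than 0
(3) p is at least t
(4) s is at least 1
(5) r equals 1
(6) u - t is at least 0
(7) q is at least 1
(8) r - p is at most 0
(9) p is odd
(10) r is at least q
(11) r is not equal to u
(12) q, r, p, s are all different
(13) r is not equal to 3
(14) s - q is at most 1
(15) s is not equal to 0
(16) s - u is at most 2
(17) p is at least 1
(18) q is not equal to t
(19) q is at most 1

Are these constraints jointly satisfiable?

Unsatisfiable

Constraints 1, 4, 7, and 17 confine each of q, r, p, s to the 3 values {1, …, 3} (the domain already gives each ≤ 3).
Constraint 12 requires all 4 of them to be distinct, but only 3 values are available — impossible by the pigeonhole principle.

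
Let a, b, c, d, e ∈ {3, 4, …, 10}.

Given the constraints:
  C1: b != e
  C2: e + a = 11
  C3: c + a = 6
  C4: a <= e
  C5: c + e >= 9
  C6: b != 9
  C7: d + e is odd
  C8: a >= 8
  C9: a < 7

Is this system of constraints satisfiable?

Unsatisfiable

From constraint 8: a ≥ 8. From constraint 9: a ≤ 6. But 6 < 8, so no value of a works.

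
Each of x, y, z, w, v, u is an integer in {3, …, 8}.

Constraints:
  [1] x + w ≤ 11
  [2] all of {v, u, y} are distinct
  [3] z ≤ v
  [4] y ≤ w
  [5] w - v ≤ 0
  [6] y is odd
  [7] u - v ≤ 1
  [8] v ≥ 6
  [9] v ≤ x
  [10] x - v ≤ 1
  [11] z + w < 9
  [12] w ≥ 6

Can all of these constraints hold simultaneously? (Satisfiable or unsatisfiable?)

From constraints 8 and 9: x ≥ v ≥ 6. From constraint 12: w ≥ 6. Hence x + w ≥ 12. But constraint 1 requires x + w ≤ 11, and 11 < 12. Contradiction.

Unsatisfiable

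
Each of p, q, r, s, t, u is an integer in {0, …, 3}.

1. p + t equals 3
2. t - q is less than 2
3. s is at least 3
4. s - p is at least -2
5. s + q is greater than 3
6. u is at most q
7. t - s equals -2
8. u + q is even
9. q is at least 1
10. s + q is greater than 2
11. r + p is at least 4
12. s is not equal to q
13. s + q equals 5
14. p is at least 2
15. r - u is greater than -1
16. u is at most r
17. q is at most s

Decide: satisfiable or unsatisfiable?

Satisfiable

One satisfying assignment is p = 2, q = 2, r = 3, s = 3, t = 1, u = 2.
For the less obvious constraints — constraint 1: p + t = 3; constraint 2: t - q = -1; constraint 4: s - p = 1 — and the others hold by inspection.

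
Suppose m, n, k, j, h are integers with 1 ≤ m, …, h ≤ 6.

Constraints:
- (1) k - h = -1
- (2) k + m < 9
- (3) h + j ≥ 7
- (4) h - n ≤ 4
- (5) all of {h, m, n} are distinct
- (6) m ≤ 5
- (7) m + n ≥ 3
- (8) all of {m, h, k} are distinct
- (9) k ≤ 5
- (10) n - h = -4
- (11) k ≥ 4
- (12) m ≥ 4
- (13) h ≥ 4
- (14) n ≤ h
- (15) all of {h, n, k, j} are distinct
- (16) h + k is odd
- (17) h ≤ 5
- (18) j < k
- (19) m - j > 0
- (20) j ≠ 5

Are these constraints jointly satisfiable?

Unsatisfiable

Constraints 6, 9, 11, 12, 13, and 17 confine each of m, h, k to the 2 values {4, 5}.
Constraint 8 requires all 3 of them to be distinct, but only 2 values are available — impossible by the pigeonhole principle.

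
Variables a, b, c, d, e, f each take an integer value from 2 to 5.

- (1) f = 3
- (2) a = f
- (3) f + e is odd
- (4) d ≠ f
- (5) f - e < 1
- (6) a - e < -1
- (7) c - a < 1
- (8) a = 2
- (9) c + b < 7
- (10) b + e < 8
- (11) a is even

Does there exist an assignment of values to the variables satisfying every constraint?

Constraint 8 fixes a = 2 and constraint 1 fixes f = 3, but constraint 2 requires a = f. Since 2 ≠ 3, contradiction.

Unsatisfiable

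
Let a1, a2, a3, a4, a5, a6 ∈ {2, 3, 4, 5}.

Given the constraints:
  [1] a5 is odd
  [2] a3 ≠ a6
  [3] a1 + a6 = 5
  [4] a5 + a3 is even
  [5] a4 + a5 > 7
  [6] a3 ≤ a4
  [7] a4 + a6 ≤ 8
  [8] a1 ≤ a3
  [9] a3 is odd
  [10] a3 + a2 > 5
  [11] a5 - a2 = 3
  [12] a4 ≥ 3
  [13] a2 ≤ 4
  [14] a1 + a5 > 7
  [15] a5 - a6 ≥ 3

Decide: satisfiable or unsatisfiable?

Try a1 = 3, a2 = 2, a3 = 5, a4 = 5, a5 = 5, a6 = 2.
Check constraint 3: a1 + a6 = 5; constraint 5: a4 + a5 = 10; constraint 7: a4 + a6 = 7. The remaining constraints are straightforward to verify.

Satisfiable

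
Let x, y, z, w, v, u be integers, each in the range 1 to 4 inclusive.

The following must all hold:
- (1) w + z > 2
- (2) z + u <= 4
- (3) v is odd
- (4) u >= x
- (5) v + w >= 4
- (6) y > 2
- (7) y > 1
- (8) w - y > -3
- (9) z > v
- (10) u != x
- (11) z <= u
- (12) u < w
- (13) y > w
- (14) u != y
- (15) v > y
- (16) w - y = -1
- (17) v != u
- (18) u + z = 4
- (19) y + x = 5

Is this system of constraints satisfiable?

Unsatisfiable

Constraints 9, 11, 12, 13, and 15 give z ≤ u, u < w, w < y, y < v, v < z. Chaining: z ≤ u < w < y < v < z, which forces z < z — impossible.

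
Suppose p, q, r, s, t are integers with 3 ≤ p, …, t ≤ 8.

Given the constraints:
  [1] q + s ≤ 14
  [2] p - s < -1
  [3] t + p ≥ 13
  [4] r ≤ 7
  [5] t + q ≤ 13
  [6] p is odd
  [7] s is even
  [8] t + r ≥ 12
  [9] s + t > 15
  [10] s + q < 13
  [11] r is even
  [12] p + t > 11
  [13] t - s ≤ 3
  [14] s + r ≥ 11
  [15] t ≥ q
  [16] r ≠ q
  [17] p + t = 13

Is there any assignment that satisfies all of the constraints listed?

Try p = 5, q = 4, r = 6, s = 8, t = 8.
Check constraint 1: q + s = 12; constraint 2: p - s = -3; constraint 3: t + p = 13. The remaining constraints are straightforward to verify.

Satisfiable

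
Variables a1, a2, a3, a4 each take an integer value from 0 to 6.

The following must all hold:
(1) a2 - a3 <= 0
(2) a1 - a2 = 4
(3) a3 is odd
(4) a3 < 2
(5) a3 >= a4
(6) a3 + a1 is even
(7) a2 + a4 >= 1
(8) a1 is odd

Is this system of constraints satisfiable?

Satisfiable

Take a1 = 5, a2 = 1, a3 = 1, a4 = 0. Then constraint 1: a2 - a3 = 0; constraint 2: a1 - a2 = 4, and every other listed constraint is also met.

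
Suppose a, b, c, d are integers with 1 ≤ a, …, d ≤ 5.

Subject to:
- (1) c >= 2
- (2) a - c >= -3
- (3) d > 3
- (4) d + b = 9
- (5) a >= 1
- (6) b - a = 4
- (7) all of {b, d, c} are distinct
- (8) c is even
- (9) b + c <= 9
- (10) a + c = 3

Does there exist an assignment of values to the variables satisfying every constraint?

Satisfiable

Setting (a, b, c, d) = (1, 5, 2, 4) satisfies everything: constraint 2: a - c = -1; constraint 4: d + b = 9; constraint 6: b - a = 4, and the others follow.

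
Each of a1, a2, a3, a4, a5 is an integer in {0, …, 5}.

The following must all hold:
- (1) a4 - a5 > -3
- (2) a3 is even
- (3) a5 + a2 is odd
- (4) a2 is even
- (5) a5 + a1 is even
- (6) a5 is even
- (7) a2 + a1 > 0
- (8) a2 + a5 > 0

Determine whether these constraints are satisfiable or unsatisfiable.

Unsatisfiable

Constraint 6 makes a5 even and constraint 4 makes a2 even, so a5 + a2 must be even. Constraint 3 says a5 + a2 is odd — contradiction.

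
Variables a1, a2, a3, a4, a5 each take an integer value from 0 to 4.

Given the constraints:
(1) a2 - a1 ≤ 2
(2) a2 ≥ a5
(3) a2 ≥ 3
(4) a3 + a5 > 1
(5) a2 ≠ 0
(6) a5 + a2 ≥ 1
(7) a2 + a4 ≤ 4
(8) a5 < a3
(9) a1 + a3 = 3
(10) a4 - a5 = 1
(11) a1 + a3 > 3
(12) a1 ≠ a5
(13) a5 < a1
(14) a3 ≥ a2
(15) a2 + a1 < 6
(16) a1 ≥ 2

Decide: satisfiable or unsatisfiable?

From constraint 16: a1 ≥ 2. From constraints 3 and 14: a3 ≥ a2 ≥ 3. Hence a1 + a3 ≥ 5. But constraint 9 requires a1 + a3 = 3, and 3 < 5. Contradiction.

Unsatisfiable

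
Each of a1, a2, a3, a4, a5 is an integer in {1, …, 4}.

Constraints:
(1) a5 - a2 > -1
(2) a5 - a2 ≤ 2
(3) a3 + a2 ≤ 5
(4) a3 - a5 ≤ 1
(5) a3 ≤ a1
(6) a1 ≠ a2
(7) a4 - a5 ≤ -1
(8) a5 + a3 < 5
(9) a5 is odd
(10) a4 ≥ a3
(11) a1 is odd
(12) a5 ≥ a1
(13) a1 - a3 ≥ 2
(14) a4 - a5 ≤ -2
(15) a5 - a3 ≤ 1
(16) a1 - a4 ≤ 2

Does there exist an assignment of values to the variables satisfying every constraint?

Constraints 13, 14, 15, and 16 give a1 − a3 ≥ 2, a3 − a5 ≥ -1, a5 − a4 ≥ 2, a4 − a1 ≥ -2.
Adding all 4 inequalities: the left sides telescope to 0, and the right sides sum to 2 + (-1) + 2 + (-2) = 1. So 0 ≥ 1, which is false.

Unsatisfiable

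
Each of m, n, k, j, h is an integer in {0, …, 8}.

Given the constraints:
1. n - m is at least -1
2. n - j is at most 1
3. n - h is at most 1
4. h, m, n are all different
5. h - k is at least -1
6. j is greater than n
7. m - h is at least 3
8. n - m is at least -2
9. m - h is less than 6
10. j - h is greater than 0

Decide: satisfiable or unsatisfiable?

Unsatisfiable

Constraints 1, 3, and 7 give n − m ≥ -1, m − h ≥ 3, h − n ≥ -1.
Adding all 3 inequalities: the left sides telescope to 0, and the right sides sum to (-1) + 3 + (-1) = 1. So 0 ≥ 1, which is false.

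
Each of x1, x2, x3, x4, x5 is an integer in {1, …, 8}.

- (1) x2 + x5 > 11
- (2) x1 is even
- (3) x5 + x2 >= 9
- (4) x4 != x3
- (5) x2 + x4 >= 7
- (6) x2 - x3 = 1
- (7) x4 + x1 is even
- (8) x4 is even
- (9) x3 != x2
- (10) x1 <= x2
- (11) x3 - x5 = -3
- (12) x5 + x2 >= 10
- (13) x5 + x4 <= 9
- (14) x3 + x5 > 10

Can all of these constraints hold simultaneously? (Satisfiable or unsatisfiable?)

Satisfiable

Setting (x1, x2, x3, x4, x5) = (4, 5, 4, 2, 7) satisfies everything: constraint 1: x2 + x5 = 12; constraint 3: x5 + x2 = 12, and the others follow.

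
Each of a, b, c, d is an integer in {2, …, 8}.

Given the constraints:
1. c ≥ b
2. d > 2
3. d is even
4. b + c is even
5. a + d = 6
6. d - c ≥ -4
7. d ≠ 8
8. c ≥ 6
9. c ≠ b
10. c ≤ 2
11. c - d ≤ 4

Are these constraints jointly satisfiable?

From constraint 8: c ≥ 6. From constraint 10: c ≤ 2. But 2 < 6, so no value of c works.

Unsatisfiable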